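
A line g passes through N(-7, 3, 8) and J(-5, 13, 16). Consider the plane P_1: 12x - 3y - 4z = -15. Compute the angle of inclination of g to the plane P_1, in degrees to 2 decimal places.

13.03

A direction vector for g is J − N = (2, 10, 8).
sin θ = |n·v| / (|n||v|) = |-38| / (√169 · √168) = 0.22552.
θ ≈ 13.03°.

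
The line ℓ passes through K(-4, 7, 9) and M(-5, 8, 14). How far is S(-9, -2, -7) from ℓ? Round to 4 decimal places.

10.0333

A direction vector for ℓ is M − K = (-1, 1, 5).
Taking (-4, 7, 9) on ℓ with direction v = (-1, 1, 5): w = S − (-4, 7, 9) = (-5, -9, -16), and w × v = (-29, 41, -14).
Distance = |w × v| / |v| = √2718 / √27 ≈ 10.0333.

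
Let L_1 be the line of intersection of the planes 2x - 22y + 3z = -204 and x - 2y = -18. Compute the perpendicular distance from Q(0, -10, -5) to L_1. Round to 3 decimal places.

18.347

Direction of L_1: (2, -22, 3) × (1, -2, 0) = (6, 3, 18).
A point on L_1: solving the two plane equations with x = 2 gives (2, 10, 4).
Taking (2, 10, 4) on L_1 with direction v = (6, 3, 18): w = Q − (2, 10, 4) = (-2, -20, -9), and w × v = (-333, -18, 114).
Distance = |w × v| / |v| = √124209 / √369 ≈ 18.347.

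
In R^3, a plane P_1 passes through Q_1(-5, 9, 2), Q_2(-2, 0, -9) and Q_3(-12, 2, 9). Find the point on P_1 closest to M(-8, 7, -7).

(-3, 5, -4)

Q_1Q_2 = (3, -9, -11), Q_1Q_3 = (-7, -7, 7); a normal to P_1 is Q_1Q_2 × Q_1Q_3 = (-140, 56, -84).
Using Q_1: P_1 has equation -140x + 56y - 84z = 1036.
Foot = M − λn with λ = (n·M − d)/|n|² = (2100 − 1036)/29792 = 1/28.
Foot = (-8, 7, -7) − (1/28)·(-140, 56, -84) = (-3, 5, -4).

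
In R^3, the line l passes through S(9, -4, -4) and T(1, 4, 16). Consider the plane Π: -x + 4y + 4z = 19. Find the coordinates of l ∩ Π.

A direction vector for l is T − S = (-8, 8, 20).
Substitute r = (9, -4, -4) + t(-8, 8, 20) into the plane: -41 + 120t = 19, so t = 1/2.
Intersection: (9, -4, -4) + (1/2)·(-8, 8, 20) = (5, 0, 6).

(5, 0, 6)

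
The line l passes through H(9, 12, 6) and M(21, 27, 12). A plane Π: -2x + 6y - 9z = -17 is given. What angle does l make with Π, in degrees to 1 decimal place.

A direction vector for l is M − H = (12, 15, 6).
sin θ = |n·v| / (|n||v|) = |12| / (√121 · √405) = 0.05421.
θ ≈ 3.1°.

3.1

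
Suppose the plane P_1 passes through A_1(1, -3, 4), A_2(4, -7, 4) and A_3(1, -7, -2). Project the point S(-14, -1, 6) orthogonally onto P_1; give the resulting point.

A_1A_2 = (3, -4, 0), A_1A_3 = (0, -4, -6); a normal to P_1 is A_1A_2 × A_1A_3 = (24, 18, -12).
Using A_1: P_1 has equation 24x + 18y - 12z = -78.
Foot = S − λn with λ = (n·S − d)/|n|² = (-426 − (-78))/1044 = -1/3.
Foot = (-14, -1, 6) − (-1/3)·(24, 18, -12) = (-6, 5, 2).

(-6, 5, 2)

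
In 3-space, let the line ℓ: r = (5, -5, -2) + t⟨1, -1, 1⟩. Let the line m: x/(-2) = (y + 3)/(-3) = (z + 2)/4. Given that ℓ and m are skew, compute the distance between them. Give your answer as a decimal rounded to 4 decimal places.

m has direction (-2, -3, 4) through (0, -3, -2).
Common perpendicular direction n = (1, -1, 1) × (-2, -3, 4) = (-1, -6, -5).
With w = (0, -3, -2) − (5, -5, -2) = (-5, 2, 0), w · n = -7.
Distance = |w · n| / |n| = |-7| / √62 ≈ 0.8890.

0.8890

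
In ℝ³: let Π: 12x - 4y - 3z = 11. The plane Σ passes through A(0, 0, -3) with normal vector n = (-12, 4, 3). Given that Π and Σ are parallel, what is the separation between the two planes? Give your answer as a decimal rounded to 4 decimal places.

Σ: n·r = n·A gives -12x + 4y + 3z = -9.
Rescale Σ by 1/(-1): 12x - 4y - 3z = 9. Then distance = |11 − 9| / √169 ≈ 0.1538.

0.1538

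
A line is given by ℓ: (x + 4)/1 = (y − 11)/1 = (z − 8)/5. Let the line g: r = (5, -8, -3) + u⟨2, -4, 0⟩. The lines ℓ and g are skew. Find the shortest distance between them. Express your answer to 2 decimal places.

2.42

ℓ has direction (1, 1, 5) through (-4, 11, 8).
Common perpendicular direction n = (1, 1, 5) × (2, -4, 0) = (20, 10, -6).
With w = (5, -8, -3) − (-4, 11, 8) = (9, -19, -11), w · n = 56.
Distance = |w · n| / |n| = |56| / √536 ≈ 2.42.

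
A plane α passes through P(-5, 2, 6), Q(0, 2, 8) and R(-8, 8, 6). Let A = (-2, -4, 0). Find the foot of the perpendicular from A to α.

PQ = (5, 0, 2), PR = (-3, 6, 0); a normal to α is PQ × PR = (-12, -6, 30).
Using P: α has equation -12x - 6y + 30z = 228.
Foot = A − λn with λ = (n·A − d)/|n|² = (48 − 228)/1080 = -1/6.
Foot = (-2, -4, 0) − (-1/6)·(-12, -6, 30) = (-4, -5, 5).

(-4, -5, 5)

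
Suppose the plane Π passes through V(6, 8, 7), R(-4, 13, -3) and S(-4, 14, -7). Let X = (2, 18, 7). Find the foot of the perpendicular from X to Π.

(0, 10, 5)

VR = (-10, 5, -10), VS = (-10, 6, -14); a normal to Π is VR × VS = (-10, -40, -10).
Using V: Π has equation -10x - 40y - 10z = -450.
Foot = X − λn with λ = (n·X − d)/|n|² = (-810 − (-450))/1800 = -1/5.
Foot = (2, 18, 7) − (-1/5)·(-10, -40, -10) = (0, 10, 5).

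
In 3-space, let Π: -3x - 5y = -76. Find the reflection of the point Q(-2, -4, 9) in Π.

λ = (n·Q − d)/|n|² = (26 − (-76))/34 = 3.
Reflection = Q − 2λn = (-2, -4, 9) − 6·(-3, -5, 0) = (16, 26, 9).

(16, 26, 9)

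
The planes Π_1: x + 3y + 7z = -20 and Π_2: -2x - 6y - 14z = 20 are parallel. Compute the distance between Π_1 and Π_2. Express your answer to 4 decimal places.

Rescale Π_2 by 1/(-2): x + 3y + 7z = -10. Then distance = |-20 − (-10)| / √59 ≈ 1.3019.

1.3019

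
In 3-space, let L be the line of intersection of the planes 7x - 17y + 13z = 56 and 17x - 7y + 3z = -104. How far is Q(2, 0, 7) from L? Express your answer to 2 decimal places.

9.70

Direction of L: (7, -17, 13) × (17, -7, 3) = (40, 200, 240).
A point on L: solving the two plane equations with x = -8 gives (-8, -2, 6).
Taking (-8, -2, 6) on L with direction v = (40, 200, 240): w = Q − (-8, -2, 6) = (10, 2, 1), and w × v = (280, -2360, 1920).
Distance = |w × v| / |v| = √9334400 / √99200 ≈ 9.70.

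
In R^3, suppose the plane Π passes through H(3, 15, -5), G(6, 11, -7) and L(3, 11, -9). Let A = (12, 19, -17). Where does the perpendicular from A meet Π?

HG = (3, -4, -2), HL = (0, -4, -4); a normal to Π is HG × HL = (8, 12, -12).
Using H: Π has equation 8x + 12y - 12z = 264.
Foot = A − λn with λ = (n·A − d)/|n|² = (528 − 264)/352 = 3/4.
Foot = (12, 19, -17) − (3/4)·(8, 12, -12) = (6, 10, -8).

(6, 10, -8)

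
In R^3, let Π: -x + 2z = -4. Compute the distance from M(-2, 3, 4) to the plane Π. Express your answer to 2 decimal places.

6.26

n·M − d = (-1)·(-2) + (0)·(3) + (2)·(4) − (-4) = 14; |n| = √5.
Distance = |14| / √5 = 14/√5 ≈ 6.26.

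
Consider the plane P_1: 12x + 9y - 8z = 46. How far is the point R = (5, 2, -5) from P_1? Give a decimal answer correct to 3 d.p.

n·R − d = (12)·(5) + (9)·(2) + (-8)·(-5) − 46 = 72; |n| = √289.
Distance = |72| / √289 = 72/√289 ≈ 4.235.

4.235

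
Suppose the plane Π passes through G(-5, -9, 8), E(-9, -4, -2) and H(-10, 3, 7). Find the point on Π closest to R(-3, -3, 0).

(-8, -5, 1)

GE = (-4, 5, -10), GH = (-5, 12, -1); a normal to Π is GE × GH = (115, 46, -23).
Using G: Π has equation 115x + 46y - 23z = -1173.
Foot = R − λn with λ = (n·R − d)/|n|² = (-483 − (-1173))/15870 = 1/23.
Foot = (-3, -3, 0) − (1/23)·(115, 46, -23) = (-8, -5, 1).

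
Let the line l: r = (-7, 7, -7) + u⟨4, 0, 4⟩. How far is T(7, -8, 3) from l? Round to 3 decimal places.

15.264

Taking (-7, 7, -7) on l with direction v = (4, 0, 4): w = T − (-7, 7, -7) = (14, -15, 10), and w × v = (-60, -16, 60).
Distance = |w × v| / |v| = √7456 / √32 ≈ 15.264.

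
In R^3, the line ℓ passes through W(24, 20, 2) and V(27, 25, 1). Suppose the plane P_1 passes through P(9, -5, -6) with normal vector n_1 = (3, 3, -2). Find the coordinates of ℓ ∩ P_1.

A direction vector for ℓ is V − W = (3, 5, -1).
P_1: n_1·r = n_1·P gives 3x + 3y - 2z = 24.
Substitute r = (24, 20, 2) + t(3, 5, -1) into the plane: 128 + 26t = 24, so t = -4.
Intersection: (24, 20, 2) + (-4)·(3, 5, -1) = (12, 0, 6).

(12, 0, 6)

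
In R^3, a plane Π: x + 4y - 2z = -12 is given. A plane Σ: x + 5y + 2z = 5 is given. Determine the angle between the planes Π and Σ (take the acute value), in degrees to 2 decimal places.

cos θ = |n₁·n₂| / (|n₁||n₂|) = |17| / (√21 · √30).
θ = arccos(0.67730) ≈ 47.37°.

47.37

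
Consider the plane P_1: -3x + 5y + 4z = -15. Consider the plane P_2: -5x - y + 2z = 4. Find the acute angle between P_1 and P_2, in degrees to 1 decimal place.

62.3

cos θ = |n₁·n₂| / (|n₁||n₂|) = |18| / (√50 · √30).
θ = arccos(0.46476) ≈ 62.3°.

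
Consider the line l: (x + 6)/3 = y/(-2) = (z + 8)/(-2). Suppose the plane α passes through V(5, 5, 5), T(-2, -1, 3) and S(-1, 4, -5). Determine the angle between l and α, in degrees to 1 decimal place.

76.0

l has direction (3, -2, -2) through (-6, 0, -8).
VT = (-7, -6, -2), VS = (-6, -1, -10); a normal to α is VT × VS = (58, -58, -29).
Using V: α has equation 58x - 58y - 29z = -145.
sin θ = |n·v| / (|n||v|) = |348| / (√7569 · √17) = 0.97014.
θ ≈ 76.0°.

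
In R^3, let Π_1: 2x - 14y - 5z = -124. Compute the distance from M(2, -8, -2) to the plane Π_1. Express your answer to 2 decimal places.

16.67

n·M − d = (2)·(2) + (-14)·(-8) + (-5)·(-2) − (-124) = 250; |n| = √225.
Distance = |250| / √225 = 250/√225 ≈ 16.67.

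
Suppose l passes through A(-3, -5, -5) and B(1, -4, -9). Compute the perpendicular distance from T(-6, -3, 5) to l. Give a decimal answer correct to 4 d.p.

A direction vector for l is B − A = (4, 1, -4).
Taking (-3, -5, -5) on l with direction v = (4, 1, -4): w = T − (-3, -5, -5) = (-3, 2, 10), and w × v = (-18, 28, -11).
Distance = |w × v| / |v| = √1229 / √33 ≈ 6.1027.

6.1027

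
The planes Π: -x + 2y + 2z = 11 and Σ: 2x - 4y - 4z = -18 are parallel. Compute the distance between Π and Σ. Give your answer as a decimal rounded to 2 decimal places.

0.67

Rescale Σ by 1/(-2): -x + 2y + 2z = 9. Then distance = |11 − 9| / √9 ≈ 0.67.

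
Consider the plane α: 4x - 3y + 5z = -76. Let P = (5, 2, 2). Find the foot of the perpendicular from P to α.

Foot = P − λn with λ = (n·P − d)/|n|² = (24 − (-76))/50 = 2.
Foot = (5, 2, 2) − 2·(4, -3, 5) = (-3, 8, -8).

(-3, 8, -8)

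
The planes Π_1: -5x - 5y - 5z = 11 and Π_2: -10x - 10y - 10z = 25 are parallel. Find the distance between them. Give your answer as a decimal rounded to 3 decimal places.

Rescale Π_2 by 1/2: -5x - 5y - 5z = 25/2. Then distance = |11 − (25/2)| / √75 ≈ 0.173.

0.173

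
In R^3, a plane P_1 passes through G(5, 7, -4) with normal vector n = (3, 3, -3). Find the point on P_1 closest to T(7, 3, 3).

(10, 6, 0)

P_1: n·r = n·G gives 3x + 3y - 3z = 48.
Foot = T − λn with λ = (n·T − d)/|n|² = (21 − 48)/27 = -1.
Foot = (7, 3, 3) − (-1)·(3, 3, -3) = (10, 6, 0).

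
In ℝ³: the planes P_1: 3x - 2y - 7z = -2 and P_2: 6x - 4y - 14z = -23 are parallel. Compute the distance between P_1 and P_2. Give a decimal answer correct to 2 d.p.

1.21

Rescale P_2 by 1/2: 3x - 2y - 7z = -23/2. Then distance = |-2 − (-23/2)| / √62 ≈ 1.21.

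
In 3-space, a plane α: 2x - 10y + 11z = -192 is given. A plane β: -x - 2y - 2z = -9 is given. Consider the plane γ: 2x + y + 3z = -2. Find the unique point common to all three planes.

Solving the 3×3 linear system 2x - 10y + 11z = -192, -x - 2y - 2z = -9, 2x + y + 3z = -2 (e.g. by elimination or Cramer's rule, determinant = 35) gives (9, 10, -10).

(9, 10, -10)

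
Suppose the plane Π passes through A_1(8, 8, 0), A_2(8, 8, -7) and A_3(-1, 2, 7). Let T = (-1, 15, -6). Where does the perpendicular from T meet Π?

(5, 6, -6)

A_1A_2 = (0, 0, -7), A_1A_3 = (-9, -6, 7); a normal to Π is A_1A_2 × A_1A_3 = (-42, 63, 0).
Using A_1: Π has equation -42x + 63y = 168.
Foot = T − λn with λ = (n·T − d)/|n|² = (987 − 168)/5733 = 1/7.
Foot = (-1, 15, -6) − (1/7)·(-42, 63, 0) = (5, 6, -6).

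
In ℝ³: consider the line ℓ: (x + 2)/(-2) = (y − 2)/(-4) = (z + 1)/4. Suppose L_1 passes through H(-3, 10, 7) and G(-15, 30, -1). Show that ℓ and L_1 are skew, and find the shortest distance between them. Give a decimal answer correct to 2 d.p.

9.82

ℓ has direction (-2, -4, 4) through (-2, 2, -1).
A direction vector for L_1 is G − H = (-12, 20, -8).
Common perpendicular direction n = (-2, -4, 4) × (-12, 20, -8) = (-48, -64, -88).
With w = (-3, 10, 7) − (-2, 2, -1) = (-1, 8, 8), w · n = -1168.
Since n ≠ 0 the lines are not parallel, and w · n = -1168 ≠ 0 so they do not intersect; hence they are skew.
Distance = |w · n| / |n| = |-1168| / √14144 ≈ 9.82.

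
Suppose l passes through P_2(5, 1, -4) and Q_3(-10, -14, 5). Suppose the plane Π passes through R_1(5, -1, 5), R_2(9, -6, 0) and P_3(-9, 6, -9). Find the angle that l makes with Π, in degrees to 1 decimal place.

A direction vector for l is Q_3 − P_2 = (-15, -15, 9).
R_1R_2 = (4, -5, -5), R_1P_3 = (-14, 7, -14); a normal to Π is R_1R_2 × R_1P_3 = (105, 126, -42).
Using R_1: Π has equation 105x + 126y - 42z = 189.
sin θ = |n·v| / (|n||v|) = |-3843| / (√28665 · √531) = 0.98502.
θ ≈ 80.1°.

80.1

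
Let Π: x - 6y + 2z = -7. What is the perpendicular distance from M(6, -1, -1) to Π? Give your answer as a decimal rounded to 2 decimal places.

n·M − d = (1)·(6) + (-6)·(-1) + (2)·(-1) − (-7) = 17; |n| = √41.
Distance = |17| / √41 = 17/√41 ≈ 2.65.

2.65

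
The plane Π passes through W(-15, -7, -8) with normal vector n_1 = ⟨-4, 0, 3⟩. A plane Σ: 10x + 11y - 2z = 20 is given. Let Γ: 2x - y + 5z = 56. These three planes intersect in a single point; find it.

Π: n_1·r = n_1·W gives -4x + 3z = 36.
Solving the 3×3 linear system -4x + 3z = 36, 10x + 11y - 2z = 20, 2x - y + 5z = 56 (e.g. by elimination or Cramer's rule, determinant = -308) gives (0, 4, 12).

(0, 4, 12)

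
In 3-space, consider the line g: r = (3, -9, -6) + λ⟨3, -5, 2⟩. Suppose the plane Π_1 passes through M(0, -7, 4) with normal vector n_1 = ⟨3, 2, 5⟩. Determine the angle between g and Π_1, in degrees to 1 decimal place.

Π_1: n_1·r = n_1·M gives 3x + 2y + 5z = 6.
sin θ = |n·v| / (|n||v|) = |9| / (√38 · √38) = 0.23684.
θ ≈ 13.7°.

13.7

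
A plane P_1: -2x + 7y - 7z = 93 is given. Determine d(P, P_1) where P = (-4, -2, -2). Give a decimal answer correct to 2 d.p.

n·P − d = (-2)·(-4) + (7)·(-2) + (-7)·(-2) − 93 = -85; |n| = √102.
Distance = |-85| / √102 = 85/√102 ≈ 8.42.

8.42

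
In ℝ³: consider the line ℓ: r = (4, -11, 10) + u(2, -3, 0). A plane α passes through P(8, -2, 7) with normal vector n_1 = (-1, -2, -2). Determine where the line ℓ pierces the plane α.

(-4, 1, 10)

α: n_1·r = n_1·P gives -x - 2y - 2z = -18.
Substitute r = (4, -11, 10) + t(2, -3, 0) into the plane: -2 + 4t = -18, so t = -4.
Intersection: (4, -11, 10) + (-4)·(2, -3, 0) = (-4, 1, 10).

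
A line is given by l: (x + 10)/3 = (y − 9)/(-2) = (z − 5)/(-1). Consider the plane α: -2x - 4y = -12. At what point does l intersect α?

l has direction (3, -2, -1) through (-10, 9, 5).
Substitute r = (-10, 9, 5) + t(3, -2, -1) into the plane: -16 + 2t = -12, so t = 2.
Intersection: (-10, 9, 5) + 2·(3, -2, -1) = (-4, 5, 3).

(-4, 5, 3)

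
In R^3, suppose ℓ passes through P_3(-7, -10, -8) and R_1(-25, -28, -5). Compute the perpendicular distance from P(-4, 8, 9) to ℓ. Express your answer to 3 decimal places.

21.430

A direction vector for ℓ is R_1 − P_3 = (-18, -18, 3).
Taking (-7, -10, -8) on ℓ with direction v = (-18, -18, 3): w = P − (-7, -10, -8) = (3, 18, 17), and w × v = (360, -315, 270).
Distance = |w × v| / |v| = √301725 / √657 ≈ 21.430.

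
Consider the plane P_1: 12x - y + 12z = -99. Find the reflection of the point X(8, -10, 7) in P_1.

λ = (n·X − d)/|n|² = (190 − (-99))/289 = 1.
Reflection = X − 2λn = (8, -10, 7) − 2·(12, -1, 12) = (-16, -8, -17).

(-16, -8, -17)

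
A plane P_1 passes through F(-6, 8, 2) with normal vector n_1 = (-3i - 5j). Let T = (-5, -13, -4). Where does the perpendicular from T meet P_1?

P_1: n_1·r = n_1·F gives -3x - 5y = -22.
Foot = T − λn with λ = (n·T − d)/|n|² = (80 − (-22))/34 = 3.
Foot = (-5, -13, -4) − 3·(-3, -5, 0) = (4, 2, -4).

(4, 2, -4)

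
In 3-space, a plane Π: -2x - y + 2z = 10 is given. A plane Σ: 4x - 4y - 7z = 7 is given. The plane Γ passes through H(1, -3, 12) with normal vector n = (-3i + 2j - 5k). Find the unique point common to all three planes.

(6, -8, 7)

Γ: n·r = n·H gives -3x + 2y - 5z = -69.
Solving the 3×3 linear system -2x - y + 2z = 10, 4x - 4y - 7z = 7, -3x + 2y - 5z = -69 (e.g. by elimination or Cramer's rule, determinant = -117) gives (6, -8, 7).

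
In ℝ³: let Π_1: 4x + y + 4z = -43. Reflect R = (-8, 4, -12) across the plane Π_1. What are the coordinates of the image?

λ = (n·R − d)/|n|² = (-76 − (-43))/33 = -1.
Reflection = R − 2λn = (-8, 4, -12) − (-2)·(4, 1, 4) = (0, 6, -4).

(0, 6, -4)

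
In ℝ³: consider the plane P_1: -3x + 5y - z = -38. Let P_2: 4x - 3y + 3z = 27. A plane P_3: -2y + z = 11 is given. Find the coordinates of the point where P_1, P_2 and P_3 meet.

Solving the 3×3 linear system -3x + 5y - z = -38, 4x - 3y + 3z = 27, -2y + z = 11 (e.g. by elimination or Cramer's rule, determinant = -21) gives (3, -6, -1).

(3, -6, -1)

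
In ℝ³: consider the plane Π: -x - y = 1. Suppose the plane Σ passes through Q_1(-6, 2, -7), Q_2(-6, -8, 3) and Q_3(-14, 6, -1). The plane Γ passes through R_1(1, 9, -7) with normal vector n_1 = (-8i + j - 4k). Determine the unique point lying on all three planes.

(2, -3, -12)

Q_1Q_2 = (0, -10, 10), Q_1Q_3 = (-8, 4, 6); a normal to Σ is Q_1Q_2 × Q_1Q_3 = (-100, -80, -80).
Using Q_1: Σ has equation -100x - 80y - 80z = 1000.
Γ: n_1·r = n_1·R_1 gives -8x + y - 4z = 29.
Solving the 3×3 linear system -x - y = 1, -100x - 80y - 80z = 1000, -8x + y - 4z = 29 (e.g. by elimination or Cramer's rule, determinant = -640) gives (2, -3, -12).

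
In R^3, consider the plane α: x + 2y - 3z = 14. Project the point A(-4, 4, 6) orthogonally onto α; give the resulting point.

(-2, 8, 0)

Foot = A − λn with λ = (n·A − d)/|n|² = (-14 − 14)/14 = -2.
Foot = (-4, 4, 6) − (-2)·(1, 2, -3) = (-2, 8, 0).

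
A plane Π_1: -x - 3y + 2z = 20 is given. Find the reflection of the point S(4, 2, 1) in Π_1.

(0, -10, 9)

λ = (n·S − d)/|n|² = (-8 − 20)/14 = -2.
Reflection = S − 2λn = (4, 2, 1) − (-4)·(-1, -3, 2) = (0, -10, 9).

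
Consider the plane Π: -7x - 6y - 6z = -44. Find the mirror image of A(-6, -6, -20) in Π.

λ = (n·A − d)/|n|² = (198 − (-44))/121 = 2.
Reflection = A − 2λn = (-6, -6, -20) − 4·(-7, -6, -6) = (22, 18, 4).

(22, 18, 4)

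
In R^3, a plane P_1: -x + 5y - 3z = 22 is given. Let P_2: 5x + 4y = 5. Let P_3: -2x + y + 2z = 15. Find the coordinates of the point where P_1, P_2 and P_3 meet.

(-3, 5, 2)

Solving the 3×3 linear system -x + 5y - 3z = 22, 5x + 4y = 5, -2x + y + 2z = 15 (e.g. by elimination or Cramer's rule, determinant = -97) gives (-3, 5, 2).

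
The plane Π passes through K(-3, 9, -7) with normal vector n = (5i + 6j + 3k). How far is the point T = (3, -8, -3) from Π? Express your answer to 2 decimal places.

Π: n·r = n·K gives 5x + 6y + 3z = 18.
n·T − d = (5)·(3) + (6)·(-8) + (3)·(-3) − 18 = -60; |n| = √70.
Distance = |-60| / √70 = 60/√70 ≈ 7.17.

7.17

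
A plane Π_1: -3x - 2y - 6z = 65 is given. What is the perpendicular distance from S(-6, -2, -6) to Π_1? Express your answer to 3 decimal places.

1.000

n·S − d = (-3)·(-6) + (-2)·(-2) + (-6)·(-6) − 65 = -7; |n| = √49.
Distance = |-7| / √49 = 7/√49 ≈ 1.000.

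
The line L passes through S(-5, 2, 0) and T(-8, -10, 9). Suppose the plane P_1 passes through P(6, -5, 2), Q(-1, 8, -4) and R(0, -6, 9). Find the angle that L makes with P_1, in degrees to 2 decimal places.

A direction vector for L is T − S = (-3, -12, 9).
PQ = (-7, 13, -6), PR = (-6, -1, 7); a normal to P_1 is PQ × PR = (85, 85, 85).
Using P: P_1 has equation 85x + 85y + 85z = 255.
sin θ = |n·v| / (|n||v|) = |-510| / (√21675 · √234) = 0.22646.
θ ≈ 13.09°.

13.09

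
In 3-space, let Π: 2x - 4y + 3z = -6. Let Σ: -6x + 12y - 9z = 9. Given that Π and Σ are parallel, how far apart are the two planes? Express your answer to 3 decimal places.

0.557

Rescale Σ by 1/(-3): 2x - 4y + 3z = -3. Then distance = |-6 − (-3)| / √29 ≈ 0.557.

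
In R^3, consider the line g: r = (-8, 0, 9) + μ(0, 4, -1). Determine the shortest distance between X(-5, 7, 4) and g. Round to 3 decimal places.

Taking (-8, 0, 9) on g with direction v = (0, 4, -1): w = X − (-8, 0, 9) = (3, 7, -5), and w × v = (13, 3, 12).
Distance = |w × v| / |v| = √322 / √17 ≈ 4.352.

4.352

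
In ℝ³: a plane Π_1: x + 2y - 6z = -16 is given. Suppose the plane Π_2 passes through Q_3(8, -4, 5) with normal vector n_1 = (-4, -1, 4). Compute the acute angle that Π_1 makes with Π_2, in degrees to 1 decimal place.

Π_2: n_1·r = n_1·Q_3 gives -4x - y + 4z = -8.
cos θ = |n₁·n₂| / (|n₁||n₂|) = |-30| / (√41 · √33).
θ = arccos(0.81559) ≈ 35.4°.

35.4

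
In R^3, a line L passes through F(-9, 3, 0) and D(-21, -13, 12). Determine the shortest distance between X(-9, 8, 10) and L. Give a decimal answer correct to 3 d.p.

11.048

A direction vector for L is D − F = (-12, -16, 12).
Taking (-9, 3, 0) on L with direction v = (-12, -16, 12): w = X − (-9, 3, 0) = (0, 5, 10), and w × v = (220, -120, 60).
Distance = |w × v| / |v| = √66400 / √544 ≈ 11.048.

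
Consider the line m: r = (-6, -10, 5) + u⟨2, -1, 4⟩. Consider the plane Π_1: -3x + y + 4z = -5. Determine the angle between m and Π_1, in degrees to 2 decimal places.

22.65

sin θ = |n·v| / (|n||v|) = |9| / (√26 · √21) = 0.38516.
θ ≈ 22.65°.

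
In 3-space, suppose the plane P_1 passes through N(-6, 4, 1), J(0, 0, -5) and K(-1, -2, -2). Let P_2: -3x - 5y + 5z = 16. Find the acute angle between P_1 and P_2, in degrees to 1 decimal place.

NJ = (6, -4, -6), NK = (5, -6, -3); a normal to P_1 is NJ × NK = (-24, -12, -16).
Using N: P_1 has equation -24x - 12y - 16z = 80.
cos θ = |n₁·n₂| / (|n₁||n₂|) = |52| / (√976 · √59).
θ = arccos(0.21670) ≈ 77.5°.

77.5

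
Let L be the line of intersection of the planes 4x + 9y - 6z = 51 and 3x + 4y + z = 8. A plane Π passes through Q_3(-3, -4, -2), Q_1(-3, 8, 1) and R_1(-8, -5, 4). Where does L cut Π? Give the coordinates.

(0, 3, -4)

Direction of L: (4, 9, -6) × (3, 4, 1) = (33, -22, -11).
A point on L: solving the two plane equations with x = 6 gives (6, -1, -6).
Q_3Q_1 = (0, 12, 3), Q_3R_1 = (-5, -1, 6); a normal to Π is Q_3Q_1 × Q_3R_1 = (75, -15, 60).
Using Q_3: Π has equation 75x - 15y + 60z = -285.
Substitute r = (6, -1, -6) + t(33, -22, -11) into the plane: 105 + 2145t = -285, so t = -2/11.
Intersection: (6, -1, -6) + (-2/11)·(33, -22, -11) = (0, 3, -4).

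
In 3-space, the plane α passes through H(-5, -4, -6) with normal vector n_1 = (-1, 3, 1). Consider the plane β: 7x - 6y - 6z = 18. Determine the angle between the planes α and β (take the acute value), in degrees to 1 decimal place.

α: n_1·r = n_1·H gives -x + 3y + z = -13.
cos θ = |n₁·n₂| / (|n₁||n₂|) = |-31| / (√11 · √121).
θ = arccos(0.84971) ≈ 31.8°.

31.8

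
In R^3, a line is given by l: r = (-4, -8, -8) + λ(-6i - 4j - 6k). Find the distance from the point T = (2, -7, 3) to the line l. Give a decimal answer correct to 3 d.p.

5.506

Taking (-4, -8, -8) on l with direction v = (-6, -4, -6): w = T − (-4, -8, -8) = (6, 1, 11), and w × v = (38, -30, -18).
Distance = |w × v| / |v| = √2668 / √88 ≈ 5.506.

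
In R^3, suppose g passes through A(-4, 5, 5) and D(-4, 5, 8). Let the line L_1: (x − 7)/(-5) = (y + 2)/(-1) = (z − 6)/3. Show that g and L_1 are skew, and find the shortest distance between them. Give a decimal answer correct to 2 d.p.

9.02

A direction vector for g is D − A = (0, 0, 3).
L_1 has direction (-5, -1, 3) through (7, -2, 6).
Common perpendicular direction n = (0, 0, 3) × (-5, -1, 3) = (3, -15, 0).
With w = (7, -2, 6) − (-4, 5, 5) = (11, -7, 1), w · n = 138.
Since n ≠ 0 the lines are not parallel, and w · n = 138 ≠ 0 so they do not intersect; hence they are skew.
Distance = |w · n| / |n| = |138| / √234 ≈ 9.02.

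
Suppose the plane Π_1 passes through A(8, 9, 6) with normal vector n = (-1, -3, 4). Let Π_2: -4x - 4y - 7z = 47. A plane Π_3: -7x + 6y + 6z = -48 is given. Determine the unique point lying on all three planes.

Π_1: n·r = n·A gives -x - 3y + 4z = -11.
Solving the 3×3 linear system -x - 3y + 4z = -11, -4x - 4y - 7z = 47, -7x + 6y + 6z = -48 (e.g. by elimination or Cramer's rule, determinant = -445) gives (0, -3, -5).

(0, -3, -5)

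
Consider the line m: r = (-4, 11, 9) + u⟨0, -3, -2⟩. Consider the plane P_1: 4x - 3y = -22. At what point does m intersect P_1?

(-4, 2, 3)

Substitute r = (-4, 11, 9) + t(0, -3, -2) into the plane: -49 + 9t = -22, so t = 3.
Intersection: (-4, 11, 9) + 3·(0, -3, -2) = (-4, 2, 3).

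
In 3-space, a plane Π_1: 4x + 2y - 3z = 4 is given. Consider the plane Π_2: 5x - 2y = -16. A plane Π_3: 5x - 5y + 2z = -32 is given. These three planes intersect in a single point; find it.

Solving the 3×3 linear system 4x + 2y - 3z = 4, 5x - 2y = -16, 5x - 5y + 2z = -32 (e.g. by elimination or Cramer's rule, determinant = 9) gives (0, 8, 4).

(0, 8, 4)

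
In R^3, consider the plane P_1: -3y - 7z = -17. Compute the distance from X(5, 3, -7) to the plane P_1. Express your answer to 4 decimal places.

n·X − d = (0)·(5) + (-3)·(3) + (-7)·(-7) − (-17) = 57; |n| = √58.
Distance = |57| / √58 = 57/√58 ≈ 7.4845.

7.4845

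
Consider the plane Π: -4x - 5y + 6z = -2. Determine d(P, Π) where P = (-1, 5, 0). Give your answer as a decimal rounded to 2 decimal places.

2.17

n·P − d = (-4)·(-1) + (-5)·(5) + (6)·(0) − (-2) = -19; |n| = √77.
Distance = |-19| / √77 = 19/√77 ≈ 2.17.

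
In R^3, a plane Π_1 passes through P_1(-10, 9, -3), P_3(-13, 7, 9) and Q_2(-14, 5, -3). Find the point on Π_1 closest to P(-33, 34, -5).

(-9, 10, -3)

P_1P_3 = (-3, -2, 12), P_1Q_2 = (-4, -4, 0); a normal to Π_1 is P_1P_3 × P_1Q_2 = (48, -48, 4).
Using P_1: Π_1 has equation 48x - 48y + 4z = -924.
Foot = P − λn with λ = (n·P − d)/|n|² = (-3236 − (-924))/4624 = -1/2.
Foot = (-33, 34, -5) − (-1/2)·(48, -48, 4) = (-9, 10, -3).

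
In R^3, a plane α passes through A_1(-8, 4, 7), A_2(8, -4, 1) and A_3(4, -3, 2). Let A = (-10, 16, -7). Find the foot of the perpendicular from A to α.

(-8, 8, 9)

A_1A_2 = (16, -8, -6), A_1A_3 = (12, -7, -5); a normal to α is A_1A_2 × A_1A_3 = (-2, 8, -16).
Using A_1: α has equation -2x + 8y - 16z = -64.
Foot = A − λn with λ = (n·A − d)/|n|² = (260 − (-64))/324 = 1.
Foot = (-10, 16, -7) − 1·(-2, 8, -16) = (-8, 8, 9).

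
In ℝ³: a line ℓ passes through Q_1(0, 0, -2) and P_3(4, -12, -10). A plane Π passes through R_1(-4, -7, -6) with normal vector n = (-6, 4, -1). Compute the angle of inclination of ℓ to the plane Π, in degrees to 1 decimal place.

36.0

A direction vector for ℓ is P_3 − Q_1 = (4, -12, -8).
Π: n·r = n·R_1 gives -6x + 4y - z = 2.
sin θ = |n·v| / (|n||v|) = |-64| / (√53 · √224) = 0.58738.
θ ≈ 36.0°.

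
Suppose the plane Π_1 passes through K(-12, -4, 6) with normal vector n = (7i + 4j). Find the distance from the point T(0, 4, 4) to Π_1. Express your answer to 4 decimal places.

14.3880

Π_1: n·r = n·K gives 7x + 4y = -100.
n·T − d = (7)·(0) + (4)·(4) + (0)·(4) − (-100) = 116; |n| = √65.
Distance = |116| / √65 = 116/√65 ≈ 14.3880.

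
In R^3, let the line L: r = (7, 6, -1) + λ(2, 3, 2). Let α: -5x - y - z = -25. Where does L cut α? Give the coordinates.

(5, 3, -3)

Substitute r = (7, 6, -1) + t(2, 3, 2) into the plane: -40 + (-15)t = -25, so t = -1.
Intersection: (7, 6, -1) + (-1)·(2, 3, 2) = (5, 3, -3).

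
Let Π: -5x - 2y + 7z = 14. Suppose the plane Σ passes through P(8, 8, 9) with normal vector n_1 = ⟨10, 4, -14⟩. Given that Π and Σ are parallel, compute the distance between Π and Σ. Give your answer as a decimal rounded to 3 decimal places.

0.793

Σ: n_1·r = n_1·P gives 10x + 4y - 14z = -14.
Rescale Σ by 1/(-2): -5x - 2y + 7z = 7. Then distance = |14 − 7| / √78 ≈ 0.793.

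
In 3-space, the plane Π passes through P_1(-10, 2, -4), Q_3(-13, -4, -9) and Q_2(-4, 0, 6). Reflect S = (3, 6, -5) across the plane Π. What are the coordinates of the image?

P_1Q_3 = (-3, -6, -5), P_1Q_2 = (6, -2, 10); a normal to Π is P_1Q_3 × P_1Q_2 = (-70, 0, 42).
Using P_1: Π has equation -70x + 42z = 532.
λ = (n·S − d)/|n|² = (-420 − 532)/6664 = -1/7.
Reflection = S − 2λn = (3, 6, -5) − (-2/7)·(-70, 0, 42) = (-17, 6, 7).

(-17, 6, 7)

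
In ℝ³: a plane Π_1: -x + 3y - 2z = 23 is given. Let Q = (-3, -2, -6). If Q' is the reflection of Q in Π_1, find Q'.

(-5, 4, -10)

λ = (n·Q − d)/|n|² = (9 − 23)/14 = -1.
Reflection = Q − 2λn = (-3, -2, -6) − (-2)·(-1, 3, -2) = (-5, 4, -10).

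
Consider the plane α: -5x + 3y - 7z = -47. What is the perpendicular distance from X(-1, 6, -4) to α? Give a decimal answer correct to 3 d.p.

10.757

n·X − d = (-5)·(-1) + (3)·(6) + (-7)·(-4) − (-47) = 98; |n| = √83.
Distance = |98| / √83 = 98/√83 ≈ 10.757.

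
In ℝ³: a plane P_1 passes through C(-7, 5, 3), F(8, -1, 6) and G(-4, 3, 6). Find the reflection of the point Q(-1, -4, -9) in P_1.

CF = (15, -6, 3), CG = (3, -2, 3); a normal to P_1 is CF × CG = (-12, -36, -12).
Using C: P_1 has equation -12x - 36y - 12z = -132.
λ = (n·Q − d)/|n|² = (264 − (-132))/1584 = 1/4.
Reflection = Q − 2λn = (-1, -4, -9) − (1/2)·(-12, -36, -12) = (5, 14, -3).

(5, 14, -3)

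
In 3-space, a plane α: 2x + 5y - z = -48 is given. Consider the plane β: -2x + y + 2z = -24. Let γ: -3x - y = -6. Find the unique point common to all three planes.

Solving the 3×3 linear system 2x + 5y - z = -48, -2x + y + 2z = -24, -3x - y = -6 (e.g. by elimination or Cramer's rule, determinant = -31) gives (6, -12, 0).

(6, -12, 0)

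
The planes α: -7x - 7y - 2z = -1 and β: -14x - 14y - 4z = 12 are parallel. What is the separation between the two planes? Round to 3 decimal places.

0.693

Rescale β by 1/2: -7x - 7y - 2z = 6. Then distance = |-1 − 6| / √102 ≈ 0.693.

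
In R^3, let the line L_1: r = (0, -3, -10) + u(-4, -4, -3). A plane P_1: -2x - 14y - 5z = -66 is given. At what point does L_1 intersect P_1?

Substitute r = (0, -3, -10) + t(-4, -4, -3) into the plane: 92 + 79t = -66, so t = -2.
Intersection: (0, -3, -10) + (-2)·(-4, -4, -3) = (8, 5, -4).

(8, 5, -4)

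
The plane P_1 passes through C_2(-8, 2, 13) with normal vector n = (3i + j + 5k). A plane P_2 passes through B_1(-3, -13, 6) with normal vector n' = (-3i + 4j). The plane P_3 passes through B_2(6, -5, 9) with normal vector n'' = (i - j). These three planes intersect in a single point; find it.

(1, -10, 10)

P_1: n·r = n·C_2 gives 3x + y + 5z = 43.
P_2: n'·r = n'·B_1 gives -3x + 4y = -43.
P_3: n''·r = n''·B_2 gives x - y = 11.
Solving the 3×3 linear system 3x + y + 5z = 43, -3x + 4y = -43, x - y = 11 (e.g. by elimination or Cramer's rule, determinant = -5) gives (1, -10, 10).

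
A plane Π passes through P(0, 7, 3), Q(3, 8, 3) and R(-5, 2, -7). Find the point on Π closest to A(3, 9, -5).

PQ = (3, 1, 0), PR = (-5, -5, -10); a normal to Π is PQ × PR = (-10, 30, -10).
Using P: Π has equation -10x + 30y - 10z = 180.
Foot = A − λn with λ = (n·A − d)/|n|² = (290 − 180)/1100 = 1/10.
Foot = (3, 9, -5) − (1/10)·(-10, 30, -10) = (4, 6, -4).

(4, 6, -4)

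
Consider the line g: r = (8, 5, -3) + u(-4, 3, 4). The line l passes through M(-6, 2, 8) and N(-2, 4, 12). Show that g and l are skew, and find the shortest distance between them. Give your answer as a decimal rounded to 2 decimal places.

9.80

A direction vector for l is N − M = (4, 2, 4).
Common perpendicular direction n = (-4, 3, 4) × (4, 2, 4) = (4, 32, -20).
With w = (-6, 2, 8) − (8, 5, -3) = (-14, -3, 11), w · n = -372.
Since n ≠ 0 the lines are not parallel, and w · n = -372 ≠ 0 so they do not intersect; hence they are skew.
Distance = |w · n| / |n| = |-372| / √1440 ≈ 9.80.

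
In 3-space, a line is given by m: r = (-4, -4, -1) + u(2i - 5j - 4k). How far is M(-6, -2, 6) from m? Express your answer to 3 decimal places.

Taking (-4, -4, -1) on m with direction v = (2, -5, -4): w = M − (-4, -4, -1) = (-2, 2, 7), and w × v = (27, 6, 6).
Distance = |w × v| / |v| = √801 / √45 ≈ 4.219.

4.219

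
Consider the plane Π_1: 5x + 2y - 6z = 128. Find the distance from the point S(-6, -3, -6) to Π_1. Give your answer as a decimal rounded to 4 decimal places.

15.8764

n·S − d = (5)·(-6) + (2)·(-3) + (-6)·(-6) − 128 = -128; |n| = √65.
Distance = |-128| / √65 = 128/√65 ≈ 15.8764.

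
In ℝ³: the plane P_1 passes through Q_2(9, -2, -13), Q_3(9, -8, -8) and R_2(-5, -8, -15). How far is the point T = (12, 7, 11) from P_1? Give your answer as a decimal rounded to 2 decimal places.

Q_2Q_3 = (0, -6, 5), Q_2R_2 = (-14, -6, -2); a normal to P_1 is Q_2Q_3 × Q_2R_2 = (42, -70, -84).
Using Q_2: P_1 has equation 42x - 70y - 84z = 1610.
n·T − d = (42)·(12) + (-70)·(7) + (-84)·(11) − 1610 = -2520; |n| = √13720.
Distance = |-2520| / √13720 = 2520/√13720 ≈ 21.51.

21.51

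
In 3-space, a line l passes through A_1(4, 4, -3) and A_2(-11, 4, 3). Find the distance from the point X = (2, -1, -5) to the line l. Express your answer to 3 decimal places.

A direction vector for l is A_2 − A_1 = (-15, 0, 6).
Taking (4, 4, -3) on l with direction v = (-15, 0, 6): w = X − (4, 4, -3) = (-2, -5, -2), and w × v = (-30, 42, -75).
Distance = |w × v| / |v| = √8289 / √261 ≈ 5.635.

5.635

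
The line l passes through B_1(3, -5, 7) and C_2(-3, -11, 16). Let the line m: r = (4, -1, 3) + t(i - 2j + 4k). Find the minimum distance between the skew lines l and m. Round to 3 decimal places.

A direction vector for l is C_2 − B_1 = (-6, -6, 9).
Common perpendicular direction n = (-6, -6, 9) × (1, -2, 4) = (-6, 33, 18).
With w = (4, -1, 3) − (3, -5, 7) = (1, 4, -4), w · n = 54.
Distance = |w · n| / |n| = |54| / √1449 ≈ 1.419.

1.419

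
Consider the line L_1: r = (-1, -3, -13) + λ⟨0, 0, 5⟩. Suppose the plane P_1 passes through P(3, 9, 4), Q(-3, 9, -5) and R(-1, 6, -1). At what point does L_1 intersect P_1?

(-1, -3, 2)

PQ = (-6, 0, -9), PR = (-4, -3, -5); a normal to P_1 is PQ × PR = (-27, 6, 18).
Using P: P_1 has equation -27x + 6y + 18z = 45.
Substitute r = (-1, -3, -13) + t(0, 0, 5) into the plane: -225 + 90t = 45, so t = 3.
Intersection: (-1, -3, -13) + 3·(0, 0, 5) = (-1, -3, 2).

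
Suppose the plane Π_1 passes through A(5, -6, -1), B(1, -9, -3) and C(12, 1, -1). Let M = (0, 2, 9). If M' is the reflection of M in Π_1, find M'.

AB = (-4, -3, -2), AC = (7, 7, 0); a normal to Π_1 is AB × AC = (14, -14, -7).
Using A: Π_1 has equation 14x - 14y - 7z = 161.
λ = (n·M − d)/|n|² = (-91 − 161)/441 = -4/7.
Reflection = M − 2λn = (0, 2, 9) − (-8/7)·(14, -14, -7) = (16, -14, 1).

(16, -14, 1)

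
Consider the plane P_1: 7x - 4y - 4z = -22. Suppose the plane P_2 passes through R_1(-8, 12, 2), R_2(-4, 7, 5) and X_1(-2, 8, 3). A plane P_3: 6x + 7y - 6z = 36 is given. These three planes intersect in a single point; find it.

R_1R_2 = (4, -5, 3), R_1X_1 = (6, -4, 1); a normal to P_2 is R_1R_2 × R_1X_1 = (7, 14, 14).
Using R_1: P_2 has equation 7x + 14y + 14z = 140.
Solving the 3×3 linear system 7x - 4y - 4z = -22, 7x + 14y + 14z = 140, 6x + 7y - 6z = 36 (e.g. by elimination or Cramer's rule, determinant = -1638) gives (2, 6, 3).

(2, 6, 3)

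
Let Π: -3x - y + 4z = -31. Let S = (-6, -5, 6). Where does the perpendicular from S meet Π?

Foot = S − λn with λ = (n·S − d)/|n|² = (47 − (-31))/26 = 3.
Foot = (-6, -5, 6) − 3·(-3, -1, 4) = (3, -2, -6).

(3, -2, -6)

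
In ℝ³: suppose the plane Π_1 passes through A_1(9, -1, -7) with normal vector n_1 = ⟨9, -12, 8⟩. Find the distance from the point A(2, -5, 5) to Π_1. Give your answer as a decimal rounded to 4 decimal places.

Π_1: n_1·r = n_1·A_1 gives 9x - 12y + 8z = 37.
n·A − d = (9)·(2) + (-12)·(-5) + (8)·(5) − 37 = 81; |n| = √289.
Distance = |81| / √289 = 81/√289 ≈ 4.7647.

4.7647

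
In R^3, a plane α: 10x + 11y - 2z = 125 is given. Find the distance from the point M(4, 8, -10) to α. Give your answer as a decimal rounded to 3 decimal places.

1.533

n·M − d = (10)·(4) + (11)·(8) + (-2)·(-10) − 125 = 23; |n| = √225.
Distance = |23| / √225 = 23/√225 ≈ 1.533.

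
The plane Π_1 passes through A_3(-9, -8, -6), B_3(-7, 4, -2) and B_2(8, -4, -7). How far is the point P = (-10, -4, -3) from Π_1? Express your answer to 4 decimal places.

1.3333

A_3B_3 = (2, 12, 4), A_3B_2 = (17, 4, -1); a normal to Π_1 is A_3B_3 × A_3B_2 = (-28, 70, -196).
Using A_3: Π_1 has equation -28x + 70y - 196z = 868.
n·P − d = (-28)·(-10) + (70)·(-4) + (-196)·(-3) − 868 = -280; |n| = √44100.
Distance = |-280| / √44100 = 280/√44100 ≈ 1.3333.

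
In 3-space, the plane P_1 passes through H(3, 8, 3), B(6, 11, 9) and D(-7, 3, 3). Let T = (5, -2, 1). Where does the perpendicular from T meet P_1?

HB = (3, 3, 6), HD = (-10, -5, 0); a normal to P_1 is HB × HD = (30, -60, 15).
Using H: P_1 has equation 30x - 60y + 15z = -345.
Foot = T − λn with λ = (n·T − d)/|n|² = (285 − (-345))/4725 = 2/15.
Foot = (5, -2, 1) − (2/15)·(30, -60, 15) = (1, 6, -1).

(1, 6, -1)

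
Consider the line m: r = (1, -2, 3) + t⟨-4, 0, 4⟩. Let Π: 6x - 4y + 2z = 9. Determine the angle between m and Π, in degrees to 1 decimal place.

sin θ = |n·v| / (|n||v|) = |-16| / (√56 · √32) = 0.37796.
θ ≈ 22.2°.

22.2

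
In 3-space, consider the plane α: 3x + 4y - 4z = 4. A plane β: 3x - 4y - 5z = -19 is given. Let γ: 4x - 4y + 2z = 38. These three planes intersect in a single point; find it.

Solving the 3×3 linear system 3x + 4y - 4z = 4, 3x - 4y - 5z = -19, 4x - 4y + 2z = 38 (e.g. by elimination or Cramer's rule, determinant = -204) gives (8, 2, 7).

(8, 2, 7)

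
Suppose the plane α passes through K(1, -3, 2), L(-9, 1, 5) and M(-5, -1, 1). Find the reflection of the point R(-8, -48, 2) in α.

(22, 36, -10)

KL = (-10, 4, 3), KM = (-6, 2, -1); a normal to α is KL × KM = (-10, -28, 4).
Using K: α has equation -10x - 28y + 4z = 82.
λ = (n·R − d)/|n|² = (1432 − 82)/900 = 3/2.
Reflection = R − 2λn = (-8, -48, 2) − 3·(-10, -28, 4) = (22, 36, -10).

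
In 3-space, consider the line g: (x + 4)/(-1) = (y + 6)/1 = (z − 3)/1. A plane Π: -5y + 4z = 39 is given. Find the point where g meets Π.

(-7, -3, 6)

g has direction (-1, 1, 1) through (-4, -6, 3).
Substitute r = (-4, -6, 3) + t(-1, 1, 1) into the plane: 42 + (-1)t = 39, so t = 3.
Intersection: (-4, -6, 3) + 3·(-1, 1, 1) = (-7, -3, 6).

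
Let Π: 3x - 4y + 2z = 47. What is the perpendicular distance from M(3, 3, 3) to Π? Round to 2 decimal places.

8.17

n·M − d = (3)·(3) + (-4)·(3) + (2)·(3) − 47 = -44; |n| = √29.
Distance = |-44| / √29 = 44/√29 ≈ 8.17.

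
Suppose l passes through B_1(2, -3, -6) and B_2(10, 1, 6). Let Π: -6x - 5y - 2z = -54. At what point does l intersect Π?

A direction vector for l is B_2 − B_1 = (8, 4, 12).
Substitute r = (2, -3, -6) + t(8, 4, 12) into the plane: 15 + (-92)t = -54, so t = 3/4.
Intersection: (2, -3, -6) + (3/4)·(8, 4, 12) = (8, 0, 3).

(8, 0, 3)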